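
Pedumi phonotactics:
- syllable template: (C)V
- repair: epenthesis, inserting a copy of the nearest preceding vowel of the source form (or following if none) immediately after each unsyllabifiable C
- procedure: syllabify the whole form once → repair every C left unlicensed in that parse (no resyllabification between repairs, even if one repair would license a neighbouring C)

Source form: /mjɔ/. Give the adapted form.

Syllabifying with onset maximization leaves /m/ stranded (no codas are permitted; onsets are limited to one consonant).
Each unlicensed consonant becomes the onset of a new syllable: /m/ → /mɔ/.

mɔjɔ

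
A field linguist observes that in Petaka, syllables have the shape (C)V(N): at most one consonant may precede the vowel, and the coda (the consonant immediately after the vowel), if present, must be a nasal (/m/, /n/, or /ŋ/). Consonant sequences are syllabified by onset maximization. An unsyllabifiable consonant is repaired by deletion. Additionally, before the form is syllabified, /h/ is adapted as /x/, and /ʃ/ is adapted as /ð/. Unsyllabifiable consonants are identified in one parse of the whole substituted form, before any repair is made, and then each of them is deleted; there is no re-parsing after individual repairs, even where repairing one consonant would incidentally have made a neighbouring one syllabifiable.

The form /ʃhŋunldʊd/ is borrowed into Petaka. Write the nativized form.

Substitution: /ʃ/ → /ð/, /h/ → /x/, giving /ðxŋunldʊd/.
The consonants /ð/, /x/, /l/, /d/ cannot be parsed into a legal (C)V(N) syllable (only a nasal (/m/, /n/, or /ŋ/) is licensed in coda position; onsets are limited to one consonant).
Deletion applies to /ð/, /x/, /l/, /d/.

ŋundʊ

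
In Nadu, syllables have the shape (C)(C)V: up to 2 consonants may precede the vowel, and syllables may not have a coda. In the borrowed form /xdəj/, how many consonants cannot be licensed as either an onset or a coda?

1

Syllabifying with onset maximization leaves /j/ stranded (no codas are permitted; onsets may contain at most 2 consonants).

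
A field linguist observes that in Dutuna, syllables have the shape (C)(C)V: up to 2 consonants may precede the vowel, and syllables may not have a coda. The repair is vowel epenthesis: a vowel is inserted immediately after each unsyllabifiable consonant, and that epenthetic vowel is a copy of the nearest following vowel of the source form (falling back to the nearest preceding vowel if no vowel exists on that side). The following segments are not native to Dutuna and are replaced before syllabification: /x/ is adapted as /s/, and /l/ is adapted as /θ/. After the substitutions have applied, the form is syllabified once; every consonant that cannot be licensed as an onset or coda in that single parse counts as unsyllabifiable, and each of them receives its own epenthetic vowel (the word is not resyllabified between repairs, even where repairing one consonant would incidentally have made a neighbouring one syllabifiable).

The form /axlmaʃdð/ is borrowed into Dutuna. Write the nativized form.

asaθmaʃadaða

Substitution: /x/ → /s/, /l/ → /θ/, giving /asθmaʃdð/.
Syllabifying with onset maximization leaves /s/, /ʃ/, /d/, /ð/ stranded (no codas are permitted; onsets may contain at most 2 consonants).
Inserting the epenthetic vowel yields /s/ → /sa/, /ʃ/ → /ʃa/, /d/ → /da/, /ð/ → /ða/.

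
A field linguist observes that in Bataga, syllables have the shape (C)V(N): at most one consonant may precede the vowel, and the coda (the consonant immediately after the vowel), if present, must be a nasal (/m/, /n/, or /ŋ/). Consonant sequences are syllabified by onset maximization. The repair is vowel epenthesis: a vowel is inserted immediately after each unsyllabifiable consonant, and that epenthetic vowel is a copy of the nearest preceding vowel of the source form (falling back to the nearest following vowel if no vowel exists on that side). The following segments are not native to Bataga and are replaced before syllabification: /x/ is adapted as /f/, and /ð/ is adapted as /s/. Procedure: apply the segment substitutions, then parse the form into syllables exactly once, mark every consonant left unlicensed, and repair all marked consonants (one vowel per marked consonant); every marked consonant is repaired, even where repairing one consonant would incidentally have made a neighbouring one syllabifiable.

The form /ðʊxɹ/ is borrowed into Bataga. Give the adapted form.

sʊfʊɹʊ

Substitution: /ð/ → /s/, /x/ → /f/, giving /sʊfɹ/.
Syllabifying with onset maximization leaves /f/, /ɹ/ stranded (only a nasal (/m/, /n/, or /ŋ/) is licensed in coda position; onsets are limited to one consonant).
Each unlicensed consonant becomes the onset of a new syllable: /f/ → /fʊ/, /ɹ/ → /ɹʊ/.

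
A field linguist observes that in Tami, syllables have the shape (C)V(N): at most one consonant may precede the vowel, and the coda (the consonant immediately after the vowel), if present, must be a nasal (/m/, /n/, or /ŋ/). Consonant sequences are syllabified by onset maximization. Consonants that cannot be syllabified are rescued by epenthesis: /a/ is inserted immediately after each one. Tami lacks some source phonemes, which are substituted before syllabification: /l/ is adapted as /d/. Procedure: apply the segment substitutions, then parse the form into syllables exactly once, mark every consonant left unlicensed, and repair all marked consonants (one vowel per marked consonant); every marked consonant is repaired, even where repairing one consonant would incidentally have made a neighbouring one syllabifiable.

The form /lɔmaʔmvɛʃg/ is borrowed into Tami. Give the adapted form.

dɔmaʔamavɛʃaga

Substitution: /l/ → /d/, giving /dɔmaʔmvɛʃg/.
Under (C)V(N), the unsyllabifiable consonants are /ʔ/, /m/, /ʃ/, /g/ (only a nasal (/m/, /n/, or /ŋ/) is licensed in coda position; onsets are limited to one consonant).
Each unlicensed consonant becomes the onset of a new syllable: /ʔ/ → /ʔa/, /m/ → /ma/, /ʃ/ → /ʃa/, /g/ → /ga/.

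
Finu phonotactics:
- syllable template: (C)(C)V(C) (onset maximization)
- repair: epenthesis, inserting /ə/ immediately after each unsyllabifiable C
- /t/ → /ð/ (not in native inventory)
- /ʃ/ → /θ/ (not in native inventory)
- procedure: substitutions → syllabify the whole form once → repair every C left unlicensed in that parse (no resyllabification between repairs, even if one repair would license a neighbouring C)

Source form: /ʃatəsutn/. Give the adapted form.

θaðəsuðnə

Substitution: /ʃ/ → /θ/, /t/ → /ð/, giving /θaðəsuðn/.
The consonants /n/ cannot be parsed into a legal (C)(C)V(C) syllable (at most one coda consonant is licensed; onsets may contain at most 2 consonants).
Epenthesis after each stranded consonant: /n/ → /nə/.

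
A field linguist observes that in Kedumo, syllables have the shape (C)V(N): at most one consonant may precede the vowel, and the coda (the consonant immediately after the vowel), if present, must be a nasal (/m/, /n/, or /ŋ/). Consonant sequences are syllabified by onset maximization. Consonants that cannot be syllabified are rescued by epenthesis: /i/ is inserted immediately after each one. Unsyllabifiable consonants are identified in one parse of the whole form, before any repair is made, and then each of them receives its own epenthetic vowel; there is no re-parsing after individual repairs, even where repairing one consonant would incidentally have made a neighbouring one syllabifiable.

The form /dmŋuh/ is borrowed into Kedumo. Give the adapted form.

dimiŋuhi

Under (C)V(N), the unsyllabifiable consonants are /d/, /m/, /h/ (only a nasal (/m/, /n/, or /ŋ/) is licensed in coda position; onsets are limited to one consonant).
Each unlicensed consonant becomes the onset of a new syllable: /d/ → /di/, /m/ → /mi/, /h/ → /hi/.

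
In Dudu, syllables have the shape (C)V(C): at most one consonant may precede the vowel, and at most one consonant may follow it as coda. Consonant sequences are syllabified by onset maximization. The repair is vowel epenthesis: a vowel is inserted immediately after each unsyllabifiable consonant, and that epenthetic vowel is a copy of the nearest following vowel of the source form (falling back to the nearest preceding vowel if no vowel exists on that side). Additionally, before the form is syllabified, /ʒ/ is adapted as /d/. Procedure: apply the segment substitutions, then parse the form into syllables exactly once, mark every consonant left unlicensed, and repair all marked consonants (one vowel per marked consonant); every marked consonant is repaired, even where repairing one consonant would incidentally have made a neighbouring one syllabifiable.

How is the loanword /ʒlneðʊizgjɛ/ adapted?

Substitution: /ʒ/ → /d/, giving /dlneðʊizgjɛ/.
Syllabifying with onset maximization leaves /d/, /l/, /g/ stranded (at most one coda consonant is licensed; onsets are limited to one consonant).
Inserting the epenthetic vowel yields /d/ → /de/, /l/ → /le/, /g/ → /gɛ/.

deleneðʊizgɛjɛ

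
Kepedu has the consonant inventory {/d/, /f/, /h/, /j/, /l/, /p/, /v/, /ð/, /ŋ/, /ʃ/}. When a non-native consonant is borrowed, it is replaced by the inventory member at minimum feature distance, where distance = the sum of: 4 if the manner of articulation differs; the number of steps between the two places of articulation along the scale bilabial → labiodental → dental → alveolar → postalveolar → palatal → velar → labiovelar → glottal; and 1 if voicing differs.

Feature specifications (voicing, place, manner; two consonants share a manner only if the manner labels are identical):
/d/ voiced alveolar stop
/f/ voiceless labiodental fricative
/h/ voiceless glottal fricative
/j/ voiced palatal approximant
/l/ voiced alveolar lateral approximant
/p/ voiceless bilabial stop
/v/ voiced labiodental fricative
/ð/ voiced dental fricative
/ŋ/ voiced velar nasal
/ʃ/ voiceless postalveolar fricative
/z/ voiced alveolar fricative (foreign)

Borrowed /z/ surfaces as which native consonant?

ð

/ð/ is closest: same manner (fricative), place distance 1 (alveolar→dental), same voicing; total 1. Next closest is /v/ at distance 2.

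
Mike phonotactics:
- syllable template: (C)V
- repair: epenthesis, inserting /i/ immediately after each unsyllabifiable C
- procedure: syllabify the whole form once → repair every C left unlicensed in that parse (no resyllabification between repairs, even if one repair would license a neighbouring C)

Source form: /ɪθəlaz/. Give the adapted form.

ɪθəlazi

Under (C)V, the unsyllabifiable consonants are /z/ (no codas are permitted; onsets are limited to one consonant).
Inserting the epenthetic vowel yields /z/ → /zi/.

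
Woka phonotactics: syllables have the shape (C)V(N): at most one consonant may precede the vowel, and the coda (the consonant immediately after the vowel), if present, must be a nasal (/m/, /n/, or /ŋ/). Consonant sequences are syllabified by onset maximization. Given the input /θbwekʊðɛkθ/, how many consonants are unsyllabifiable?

4

Under (C)V(N), the unsyllabifiable consonants are /θ/, /b/, /k/, /θ/ (only a nasal (/m/, /n/, or /ŋ/) is licensed in coda position; onsets are limited to one consonant).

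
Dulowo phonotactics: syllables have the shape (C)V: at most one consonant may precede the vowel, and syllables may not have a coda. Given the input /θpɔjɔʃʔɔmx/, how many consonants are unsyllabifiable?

Under (C)V, the unsyllabifiable consonants are /θ/, /ʃ/, /m/, /x/ (no codas are permitted; onsets are limited to one consonant).

4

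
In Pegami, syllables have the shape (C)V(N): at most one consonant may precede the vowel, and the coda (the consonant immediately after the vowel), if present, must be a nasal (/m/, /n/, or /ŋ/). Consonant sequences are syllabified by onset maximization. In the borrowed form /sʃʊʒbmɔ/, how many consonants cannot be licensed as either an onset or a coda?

The consonants /s/, /ʒ/, /b/ cannot be parsed into a legal (C)V(N) syllable (only a nasal (/m/, /n/, or /ŋ/) is licensed in coda position; onsets are limited to one consonant).

3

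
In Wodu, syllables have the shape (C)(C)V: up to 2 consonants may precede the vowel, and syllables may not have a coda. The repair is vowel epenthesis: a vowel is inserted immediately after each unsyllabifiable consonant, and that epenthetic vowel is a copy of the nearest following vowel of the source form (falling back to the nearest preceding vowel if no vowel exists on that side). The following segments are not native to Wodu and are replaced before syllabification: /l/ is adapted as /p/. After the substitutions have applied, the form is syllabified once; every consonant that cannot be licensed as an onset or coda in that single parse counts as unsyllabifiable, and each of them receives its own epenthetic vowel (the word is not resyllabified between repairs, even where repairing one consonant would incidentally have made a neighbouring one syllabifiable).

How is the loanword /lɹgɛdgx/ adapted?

pɛɹgɛdɛgɛxɛ

Substitution: /l/ → /p/, giving /pɹgɛdgx/.
Syllabifying with onset maximization leaves /p/, /d/, /g/, /x/ stranded (no codas are permitted; onsets may contain at most 2 consonants).
Inserting the epenthetic vowel yields /p/ → /pɛ/, /d/ → /dɛ/, /g/ → /gɛ/, /x/ → /xɛ/.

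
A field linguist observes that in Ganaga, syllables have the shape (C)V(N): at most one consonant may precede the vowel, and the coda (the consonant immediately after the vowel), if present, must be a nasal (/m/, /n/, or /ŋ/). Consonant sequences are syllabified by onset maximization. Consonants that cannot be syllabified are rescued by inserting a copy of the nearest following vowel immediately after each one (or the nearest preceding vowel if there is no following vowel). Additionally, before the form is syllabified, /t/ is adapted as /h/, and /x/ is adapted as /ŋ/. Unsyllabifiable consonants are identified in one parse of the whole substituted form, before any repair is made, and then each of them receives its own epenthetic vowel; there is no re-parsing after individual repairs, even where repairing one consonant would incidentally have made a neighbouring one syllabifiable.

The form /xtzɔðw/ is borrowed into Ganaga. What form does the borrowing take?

ŋɔhɔzɔðɔwɔ

Substitution: /x/ → /ŋ/, /t/ → /h/, giving /ŋhzɔðw/.
The consonants /ŋ/, /h/, /ð/, /w/ cannot be parsed into a legal (C)V(N) syllable (only a nasal (/m/, /n/, or /ŋ/) is licensed in coda position; onsets are limited to one consonant).
Each unlicensed consonant becomes the onset of a new syllable: /ŋ/ → /ŋɔ/, /h/ → /hɔ/, /ð/ → /ðɔ/, /w/ → /wɔ/.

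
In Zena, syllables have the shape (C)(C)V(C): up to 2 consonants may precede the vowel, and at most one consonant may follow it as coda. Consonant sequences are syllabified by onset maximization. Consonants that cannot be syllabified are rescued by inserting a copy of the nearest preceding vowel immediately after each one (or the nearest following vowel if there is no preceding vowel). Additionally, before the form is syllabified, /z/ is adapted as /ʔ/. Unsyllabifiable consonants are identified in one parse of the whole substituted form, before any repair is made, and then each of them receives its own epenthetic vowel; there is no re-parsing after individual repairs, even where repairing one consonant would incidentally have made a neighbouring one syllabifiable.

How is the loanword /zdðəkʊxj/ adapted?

ʔədðəkʊxjʊ

Substitution: /z/ → /ʔ/, giving /ʔdðəkʊxj/.
Under (C)(C)V(C), the unsyllabifiable consonants are /ʔ/, /j/ (at most one coda consonant is licensed; onsets may contain at most 2 consonants).
Each unlicensed consonant becomes the onset of a new syllable: /ʔ/ → /ʔə/, /j/ → /jʊ/.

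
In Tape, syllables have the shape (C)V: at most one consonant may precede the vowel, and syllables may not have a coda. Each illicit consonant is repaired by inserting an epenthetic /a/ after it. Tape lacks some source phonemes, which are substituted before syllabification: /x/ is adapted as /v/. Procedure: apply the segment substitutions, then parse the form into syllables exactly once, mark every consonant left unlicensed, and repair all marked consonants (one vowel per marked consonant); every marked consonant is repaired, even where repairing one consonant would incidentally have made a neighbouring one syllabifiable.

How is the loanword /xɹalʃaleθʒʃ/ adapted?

Substitution: /x/ → /v/, giving /vɹalʃaleθʒʃ/.
The consonants /v/, /l/, /θ/, /ʒ/, /ʃ/ cannot be parsed into a legal (C)V syllable (no codas are permitted; onsets are limited to one consonant).
Epenthesis after each stranded consonant: /v/ → /va/, /l/ → /la/, /θ/ → /θa/, /ʒ/ → /ʒa/, /ʃ/ → /ʃa/.

vaɹalaʃaleθaʒaʃa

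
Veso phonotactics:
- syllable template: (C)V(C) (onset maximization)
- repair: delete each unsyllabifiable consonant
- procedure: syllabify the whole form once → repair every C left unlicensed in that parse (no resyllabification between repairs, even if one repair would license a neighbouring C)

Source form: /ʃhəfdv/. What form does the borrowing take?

Under (C)V(C), the unsyllabifiable consonants are /ʃ/, /d/, /v/ (at most one coda consonant is licensed; onsets are limited to one consonant).
Deletion applies to /ʃ/, /d/, /v/.

həf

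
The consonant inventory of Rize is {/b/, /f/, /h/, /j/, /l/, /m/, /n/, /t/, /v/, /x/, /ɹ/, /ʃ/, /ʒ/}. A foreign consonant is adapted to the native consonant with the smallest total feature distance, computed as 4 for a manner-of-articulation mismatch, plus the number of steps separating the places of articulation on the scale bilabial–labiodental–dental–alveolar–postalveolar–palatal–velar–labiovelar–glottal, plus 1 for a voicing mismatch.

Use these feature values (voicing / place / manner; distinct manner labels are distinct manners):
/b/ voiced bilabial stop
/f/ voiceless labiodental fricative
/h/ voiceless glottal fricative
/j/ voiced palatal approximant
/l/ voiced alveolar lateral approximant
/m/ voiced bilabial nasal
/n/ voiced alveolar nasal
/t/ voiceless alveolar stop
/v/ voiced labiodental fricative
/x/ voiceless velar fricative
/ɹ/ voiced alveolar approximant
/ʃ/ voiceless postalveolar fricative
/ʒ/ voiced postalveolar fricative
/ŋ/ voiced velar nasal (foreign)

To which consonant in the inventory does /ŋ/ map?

n

/n/ is closest: same manner (nasal), place distance 3 (velar→alveolar), same voicing; total 3. Next closest is /j/ at distance 5.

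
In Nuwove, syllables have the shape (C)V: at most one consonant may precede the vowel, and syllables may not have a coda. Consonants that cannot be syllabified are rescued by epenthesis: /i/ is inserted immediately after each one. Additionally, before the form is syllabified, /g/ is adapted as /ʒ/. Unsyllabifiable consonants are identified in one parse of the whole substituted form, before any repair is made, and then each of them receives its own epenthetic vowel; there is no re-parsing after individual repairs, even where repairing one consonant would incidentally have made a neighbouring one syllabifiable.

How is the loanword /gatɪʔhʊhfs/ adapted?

Substitution: /g/ → /ʒ/, giving /ʒatɪʔhʊhfs/.
Under (C)V, the unsyllabifiable consonants are /ʔ/, /h/, /f/, /s/ (no codas are permitted; onsets are limited to one consonant).
Each unlicensed consonant becomes the onset of a new syllable: /ʔ/ → /ʔi/, /h/ → /hi/, /f/ → /fi/, /s/ → /si/.

ʒatɪʔihʊhifisi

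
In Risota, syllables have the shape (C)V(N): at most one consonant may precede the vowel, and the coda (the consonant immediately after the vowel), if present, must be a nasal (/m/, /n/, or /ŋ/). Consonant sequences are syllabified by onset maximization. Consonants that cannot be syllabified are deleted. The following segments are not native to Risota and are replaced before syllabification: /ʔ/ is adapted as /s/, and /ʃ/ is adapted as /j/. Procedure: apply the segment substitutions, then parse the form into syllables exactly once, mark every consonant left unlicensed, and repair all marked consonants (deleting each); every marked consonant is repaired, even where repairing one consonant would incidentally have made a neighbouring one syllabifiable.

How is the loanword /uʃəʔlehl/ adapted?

Substitution: /ʃ/ → /j/, /ʔ/ → /s/, giving /ujəslehl/.
The consonants /s/, /h/, /l/ cannot be parsed into a legal (C)V(N) syllable (only a nasal (/m/, /n/, or /ŋ/) is licensed in coda position; onsets are limited to one consonant).
Deletion applies to /s/, /h/, /l/.

ujəle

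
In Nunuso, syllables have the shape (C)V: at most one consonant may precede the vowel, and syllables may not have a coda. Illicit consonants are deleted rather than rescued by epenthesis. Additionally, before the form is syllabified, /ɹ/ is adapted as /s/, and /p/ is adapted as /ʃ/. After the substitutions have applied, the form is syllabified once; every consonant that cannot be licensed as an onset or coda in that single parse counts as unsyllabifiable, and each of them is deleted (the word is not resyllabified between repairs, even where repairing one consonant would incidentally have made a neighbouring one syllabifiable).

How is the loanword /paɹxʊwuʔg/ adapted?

Substitution: /p/ → /ʃ/, /ɹ/ → /s/, giving /ʃasxʊwuʔg/.
The consonants /s/, /ʔ/, /g/ cannot be parsed into a legal (C)V syllable (no codas are permitted; onsets are limited to one consonant).
Deletion applies to /s/, /ʔ/, /g/.

ʃaxʊwu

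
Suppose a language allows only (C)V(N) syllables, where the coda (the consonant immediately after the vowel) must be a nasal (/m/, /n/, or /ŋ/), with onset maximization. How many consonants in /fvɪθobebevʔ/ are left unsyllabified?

The consonants /f/, /v/, /ʔ/ cannot be parsed into a legal (C)V(N) syllable (only a nasal (/m/, /n/, or /ŋ/) is licensed in coda position; onsets are limited to one consonant).

3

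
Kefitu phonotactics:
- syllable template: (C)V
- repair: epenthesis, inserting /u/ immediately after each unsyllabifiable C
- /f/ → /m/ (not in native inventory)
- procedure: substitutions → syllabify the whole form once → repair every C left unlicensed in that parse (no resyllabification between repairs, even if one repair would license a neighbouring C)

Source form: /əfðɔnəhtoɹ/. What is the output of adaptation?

əmuðɔnəhutoɹu

Substitution: /f/ → /m/, giving /əmðɔnəhtoɹ/.
The consonants /m/, /h/, /ɹ/ cannot be parsed into a legal (C)V syllable (no codas are permitted; onsets are limited to one consonant).
Inserting the epenthetic vowel yields /m/ → /mu/, /h/ → /hu/, /ɹ/ → /ɹu/.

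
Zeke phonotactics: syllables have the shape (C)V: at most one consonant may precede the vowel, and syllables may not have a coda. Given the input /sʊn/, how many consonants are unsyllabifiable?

The consonants /n/ cannot be parsed into a legal (C)V syllable (no codas are permitted; onsets are limited to one consonant).

1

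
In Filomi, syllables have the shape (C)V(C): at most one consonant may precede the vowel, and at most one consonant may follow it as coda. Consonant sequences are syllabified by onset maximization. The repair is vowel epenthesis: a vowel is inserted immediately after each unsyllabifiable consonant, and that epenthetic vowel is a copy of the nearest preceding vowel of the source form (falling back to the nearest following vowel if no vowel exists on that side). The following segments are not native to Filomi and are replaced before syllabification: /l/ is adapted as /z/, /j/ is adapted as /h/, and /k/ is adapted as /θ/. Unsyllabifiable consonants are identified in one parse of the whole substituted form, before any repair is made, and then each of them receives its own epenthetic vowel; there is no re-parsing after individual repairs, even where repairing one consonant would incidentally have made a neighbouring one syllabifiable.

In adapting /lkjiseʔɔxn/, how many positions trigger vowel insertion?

After substitution the input is /zθhiseʔɔxn/.
The unsyllabifiable consonants are /z/, /θ/, /n/; each receives one epenthetic vowel.

3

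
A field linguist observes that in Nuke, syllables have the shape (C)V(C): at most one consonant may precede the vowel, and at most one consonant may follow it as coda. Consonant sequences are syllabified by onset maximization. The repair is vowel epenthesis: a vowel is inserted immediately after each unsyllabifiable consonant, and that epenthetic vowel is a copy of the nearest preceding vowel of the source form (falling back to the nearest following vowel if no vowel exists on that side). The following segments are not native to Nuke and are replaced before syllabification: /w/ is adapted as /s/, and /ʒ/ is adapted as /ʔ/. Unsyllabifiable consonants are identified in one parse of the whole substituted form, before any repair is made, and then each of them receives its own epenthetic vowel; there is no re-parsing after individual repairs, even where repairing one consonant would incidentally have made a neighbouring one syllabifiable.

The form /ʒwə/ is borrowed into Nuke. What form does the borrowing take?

Substitution: /ʒ/ → /ʔ/, /w/ → /s/, giving /ʔsə/.
Under (C)V(C), the unsyllabifiable consonants are /ʔ/ (at most one coda consonant is licensed; onsets are limited to one consonant).
Epenthesis after each stranded consonant: /ʔ/ → /ʔə/.

ʔəsə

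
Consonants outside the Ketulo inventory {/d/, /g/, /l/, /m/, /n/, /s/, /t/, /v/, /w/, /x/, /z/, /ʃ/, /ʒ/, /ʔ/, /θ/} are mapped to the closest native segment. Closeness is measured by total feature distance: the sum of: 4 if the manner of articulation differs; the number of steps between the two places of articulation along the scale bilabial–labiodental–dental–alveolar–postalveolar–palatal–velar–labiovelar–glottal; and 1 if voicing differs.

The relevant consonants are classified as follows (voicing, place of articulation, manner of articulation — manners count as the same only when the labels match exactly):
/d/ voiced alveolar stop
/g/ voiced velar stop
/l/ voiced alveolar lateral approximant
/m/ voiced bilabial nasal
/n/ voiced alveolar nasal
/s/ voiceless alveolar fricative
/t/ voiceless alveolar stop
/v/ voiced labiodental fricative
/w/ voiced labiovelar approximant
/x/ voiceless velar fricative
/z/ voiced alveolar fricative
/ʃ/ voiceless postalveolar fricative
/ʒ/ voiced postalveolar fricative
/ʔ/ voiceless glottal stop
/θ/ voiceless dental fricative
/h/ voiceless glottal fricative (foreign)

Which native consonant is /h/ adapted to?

/x/ is closest: same manner (fricative), place distance 2 (glottal→velar), same voicing; total 2. Next closest is /ʃ/ at distance 4.

x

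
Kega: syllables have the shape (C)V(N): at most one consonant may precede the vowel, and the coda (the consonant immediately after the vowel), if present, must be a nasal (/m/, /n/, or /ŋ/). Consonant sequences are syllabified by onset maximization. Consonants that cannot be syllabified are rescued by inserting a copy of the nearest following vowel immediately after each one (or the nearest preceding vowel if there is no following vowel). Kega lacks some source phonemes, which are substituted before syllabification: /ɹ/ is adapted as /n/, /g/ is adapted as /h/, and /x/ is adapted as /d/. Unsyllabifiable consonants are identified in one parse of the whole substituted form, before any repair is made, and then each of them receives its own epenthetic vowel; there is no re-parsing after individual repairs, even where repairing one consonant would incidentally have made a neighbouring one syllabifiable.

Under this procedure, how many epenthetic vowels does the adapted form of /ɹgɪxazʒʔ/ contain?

4

After substitution the input is /nhɪdazʒʔ/.
The unsyllabifiable consonants are /n/, /z/, /ʒ/, /ʔ/; each receives one epenthetic vowel.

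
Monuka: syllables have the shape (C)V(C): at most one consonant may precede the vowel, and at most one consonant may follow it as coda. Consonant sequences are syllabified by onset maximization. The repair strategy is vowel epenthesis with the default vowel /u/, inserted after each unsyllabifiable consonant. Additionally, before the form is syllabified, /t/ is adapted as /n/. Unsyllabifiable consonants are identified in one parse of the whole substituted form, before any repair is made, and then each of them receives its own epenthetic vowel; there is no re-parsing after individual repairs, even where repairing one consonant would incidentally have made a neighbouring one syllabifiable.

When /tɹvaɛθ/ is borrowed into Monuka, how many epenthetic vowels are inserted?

2

After substitution the input is /nɹvaɛθ/.
The unsyllabifiable consonants are /n/, /ɹ/; each receives one epenthetic vowel.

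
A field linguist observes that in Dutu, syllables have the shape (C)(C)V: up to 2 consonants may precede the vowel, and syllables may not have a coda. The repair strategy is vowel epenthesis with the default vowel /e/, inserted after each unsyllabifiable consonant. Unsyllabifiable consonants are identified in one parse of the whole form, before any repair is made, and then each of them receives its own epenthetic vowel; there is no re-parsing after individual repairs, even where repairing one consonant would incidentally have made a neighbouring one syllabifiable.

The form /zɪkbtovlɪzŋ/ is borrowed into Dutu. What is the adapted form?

zɪkebtovlɪzeŋe

Syllabifying with onset maximization leaves /k/, /z/, /ŋ/ stranded (no codas are permitted; onsets may contain at most 2 consonants).
Inserting the epenthetic vowel yields /k/ → /ke/, /z/ → /ze/, /ŋ/ → /ŋe/.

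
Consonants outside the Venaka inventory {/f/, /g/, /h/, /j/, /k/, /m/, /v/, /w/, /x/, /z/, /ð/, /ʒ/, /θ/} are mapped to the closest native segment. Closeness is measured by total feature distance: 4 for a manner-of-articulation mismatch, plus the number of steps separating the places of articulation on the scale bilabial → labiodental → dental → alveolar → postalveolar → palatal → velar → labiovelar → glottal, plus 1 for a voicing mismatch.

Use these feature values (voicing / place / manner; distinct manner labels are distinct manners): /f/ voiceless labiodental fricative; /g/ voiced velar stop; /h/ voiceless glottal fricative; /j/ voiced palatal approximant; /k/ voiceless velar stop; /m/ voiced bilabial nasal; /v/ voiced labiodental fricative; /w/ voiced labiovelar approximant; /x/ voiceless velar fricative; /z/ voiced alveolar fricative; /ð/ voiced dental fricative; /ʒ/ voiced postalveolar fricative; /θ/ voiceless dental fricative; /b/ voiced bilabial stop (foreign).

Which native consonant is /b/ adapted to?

m

/m/ is closest: manner differs (stop→nasal, +4), place distance 0 (bilabial→bilabial), same voicing; total 4. Next closest is /v/ at distance 5.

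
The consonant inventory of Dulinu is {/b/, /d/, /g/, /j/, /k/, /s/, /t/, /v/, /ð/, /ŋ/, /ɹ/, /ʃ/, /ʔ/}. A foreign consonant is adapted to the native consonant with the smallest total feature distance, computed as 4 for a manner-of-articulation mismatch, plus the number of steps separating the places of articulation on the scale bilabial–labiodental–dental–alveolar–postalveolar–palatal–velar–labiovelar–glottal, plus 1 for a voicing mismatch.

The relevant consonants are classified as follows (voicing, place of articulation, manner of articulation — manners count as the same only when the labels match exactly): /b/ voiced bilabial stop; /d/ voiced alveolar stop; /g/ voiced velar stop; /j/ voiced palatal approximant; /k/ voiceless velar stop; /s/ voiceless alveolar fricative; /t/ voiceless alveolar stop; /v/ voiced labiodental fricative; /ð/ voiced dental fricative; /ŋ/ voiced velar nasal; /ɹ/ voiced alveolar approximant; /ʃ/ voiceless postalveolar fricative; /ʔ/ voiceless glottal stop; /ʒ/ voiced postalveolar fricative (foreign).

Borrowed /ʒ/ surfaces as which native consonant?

/ʃ/ is closest: same manner (fricative), place distance 0 (postalveolar→postalveolar), voicing differs (+1); total 1. Next closest is /s/ at distance 2.

ʃ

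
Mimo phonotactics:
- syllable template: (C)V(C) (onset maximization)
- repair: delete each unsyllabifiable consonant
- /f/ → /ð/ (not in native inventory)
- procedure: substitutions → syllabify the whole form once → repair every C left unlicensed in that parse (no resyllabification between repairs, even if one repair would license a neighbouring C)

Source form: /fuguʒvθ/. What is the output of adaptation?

ðuguʒ

Substitution: /f/ → /ð/, giving /ðuguʒvθ/.
Syllabifying with onset maximization leaves /v/, /θ/ stranded (at most one coda consonant is licensed; onsets are limited to one consonant).
Deletion applies to /v/, /θ/.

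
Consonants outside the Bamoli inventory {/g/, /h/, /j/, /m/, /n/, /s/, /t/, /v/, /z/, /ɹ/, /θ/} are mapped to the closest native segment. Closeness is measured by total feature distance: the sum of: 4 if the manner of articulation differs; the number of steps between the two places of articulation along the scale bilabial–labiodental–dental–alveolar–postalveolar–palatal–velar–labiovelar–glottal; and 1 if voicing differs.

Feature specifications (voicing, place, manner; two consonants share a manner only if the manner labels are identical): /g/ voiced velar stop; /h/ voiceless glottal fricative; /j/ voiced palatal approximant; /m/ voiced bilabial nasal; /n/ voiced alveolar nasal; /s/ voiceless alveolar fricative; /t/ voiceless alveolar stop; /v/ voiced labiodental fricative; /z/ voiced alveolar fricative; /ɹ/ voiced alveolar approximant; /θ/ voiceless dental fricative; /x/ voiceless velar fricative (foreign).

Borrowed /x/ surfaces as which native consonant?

h

/h/ is closest: same manner (fricative), place distance 2 (velar→glottal), same voicing; total 2. Next closest is /s/ at distance 3.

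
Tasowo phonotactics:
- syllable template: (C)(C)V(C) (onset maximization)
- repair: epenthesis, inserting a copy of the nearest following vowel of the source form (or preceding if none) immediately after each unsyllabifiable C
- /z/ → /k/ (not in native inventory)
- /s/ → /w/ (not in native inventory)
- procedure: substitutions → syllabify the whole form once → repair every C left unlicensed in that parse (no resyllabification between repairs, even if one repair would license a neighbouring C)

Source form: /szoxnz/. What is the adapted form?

Substitution: /s/ → /w/, /z/ → /k/, giving /wkoxnk/.
The consonants /n/, /k/ cannot be parsed into a legal (C)(C)V(C) syllable (at most one coda consonant is licensed; onsets may contain at most 2 consonants).
Inserting the epenthetic vowel yields /n/ → /no/, /k/ → /ko/.

wkoxnoko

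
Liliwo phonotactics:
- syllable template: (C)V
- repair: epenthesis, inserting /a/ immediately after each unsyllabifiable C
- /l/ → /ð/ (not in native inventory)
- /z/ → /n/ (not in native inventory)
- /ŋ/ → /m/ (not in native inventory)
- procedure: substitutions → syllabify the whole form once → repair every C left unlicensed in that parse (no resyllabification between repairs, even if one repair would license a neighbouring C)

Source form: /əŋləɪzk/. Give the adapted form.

əmaðəɪnaka

Substitution: /ŋ/ → /m/, /l/ → /ð/, /z/ → /n/, giving /əmðəɪnk/.
Syllabifying with onset maximization leaves /m/, /n/, /k/ stranded (no codas are permitted; onsets are limited to one consonant).
Each unlicensed consonant becomes the onset of a new syllable: /m/ → /ma/, /n/ → /na/, /k/ → /ka/.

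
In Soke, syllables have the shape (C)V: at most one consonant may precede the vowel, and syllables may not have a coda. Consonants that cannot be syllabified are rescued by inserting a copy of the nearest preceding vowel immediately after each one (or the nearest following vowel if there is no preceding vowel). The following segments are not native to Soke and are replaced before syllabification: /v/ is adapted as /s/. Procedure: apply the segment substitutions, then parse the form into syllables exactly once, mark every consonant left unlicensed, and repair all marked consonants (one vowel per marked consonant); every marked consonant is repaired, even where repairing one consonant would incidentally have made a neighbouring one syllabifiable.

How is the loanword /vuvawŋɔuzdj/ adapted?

Substitution: /v/ → /s/, giving /susawŋɔuzdj/.
Under (C)V, the unsyllabifiable consonants are /w/, /z/, /d/, /j/ (no codas are permitted; onsets are limited to one consonant).
Each unlicensed consonant becomes the onset of a new syllable: /w/ → /wa/, /z/ → /zu/, /d/ → /du/, /j/ → /ju/.

susawaŋɔuzuduju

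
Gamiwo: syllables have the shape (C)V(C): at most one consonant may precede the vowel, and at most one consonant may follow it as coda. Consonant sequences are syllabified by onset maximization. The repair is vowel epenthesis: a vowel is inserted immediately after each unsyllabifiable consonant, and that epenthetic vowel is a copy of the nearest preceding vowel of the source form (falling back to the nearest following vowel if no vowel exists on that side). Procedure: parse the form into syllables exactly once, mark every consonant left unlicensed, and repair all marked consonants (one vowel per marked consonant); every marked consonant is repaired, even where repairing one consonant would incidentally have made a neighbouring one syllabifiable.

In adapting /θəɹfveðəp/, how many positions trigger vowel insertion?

The unsyllabifiable consonants are /f/; each receives one epenthetic vowel.

1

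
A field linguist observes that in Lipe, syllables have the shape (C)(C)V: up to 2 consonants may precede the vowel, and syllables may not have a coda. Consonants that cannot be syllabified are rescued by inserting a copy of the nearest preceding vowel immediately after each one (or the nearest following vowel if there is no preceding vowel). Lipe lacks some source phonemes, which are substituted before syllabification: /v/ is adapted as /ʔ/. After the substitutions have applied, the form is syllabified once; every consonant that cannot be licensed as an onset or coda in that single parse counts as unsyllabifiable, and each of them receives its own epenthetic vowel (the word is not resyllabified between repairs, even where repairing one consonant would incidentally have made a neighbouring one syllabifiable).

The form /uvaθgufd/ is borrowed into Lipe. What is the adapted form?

uʔaθgufudu

Substitution: /v/ → /ʔ/, giving /uʔaθgufd/.
Under (C)(C)V, the unsyllabifiable consonants are /f/, /d/ (no codas are permitted; onsets may contain at most 2 consonants).
Epenthesis after each stranded consonant: /f/ → /fu/, /d/ → /du/.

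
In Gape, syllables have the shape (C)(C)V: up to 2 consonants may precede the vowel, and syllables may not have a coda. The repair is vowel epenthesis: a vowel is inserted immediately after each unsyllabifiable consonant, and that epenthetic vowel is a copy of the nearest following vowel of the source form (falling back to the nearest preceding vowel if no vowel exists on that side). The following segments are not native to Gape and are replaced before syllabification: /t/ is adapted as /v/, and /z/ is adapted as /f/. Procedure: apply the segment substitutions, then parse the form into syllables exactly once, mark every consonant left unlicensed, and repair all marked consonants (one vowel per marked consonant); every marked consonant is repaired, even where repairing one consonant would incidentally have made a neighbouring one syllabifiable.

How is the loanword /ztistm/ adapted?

fvisivimi

Substitution: /z/ → /f/, /t/ → /v/, giving /fvisvm/.
Syllabifying with onset maximization leaves /s/, /v/, /m/ stranded (no codas are permitted; onsets may contain at most 2 consonants).
Epenthesis after each stranded consonant: /s/ → /si/, /v/ → /vi/, /m/ → /mi/.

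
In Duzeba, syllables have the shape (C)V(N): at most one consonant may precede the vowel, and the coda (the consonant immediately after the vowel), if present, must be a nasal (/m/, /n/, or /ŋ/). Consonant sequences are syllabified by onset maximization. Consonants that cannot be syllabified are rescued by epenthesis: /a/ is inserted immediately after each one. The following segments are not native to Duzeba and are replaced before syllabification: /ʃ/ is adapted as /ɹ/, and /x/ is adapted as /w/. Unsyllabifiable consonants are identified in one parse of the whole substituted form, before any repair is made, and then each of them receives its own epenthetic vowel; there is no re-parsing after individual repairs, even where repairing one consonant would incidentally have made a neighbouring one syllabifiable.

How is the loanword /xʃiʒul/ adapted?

Substitution: /x/ → /w/, /ʃ/ → /ɹ/, giving /wɹiʒul/.
Syllabifying with onset maximization leaves /w/, /l/ stranded (only a nasal (/m/, /n/, or /ŋ/) is licensed in coda position; onsets are limited to one consonant).
Epenthesis after each stranded consonant: /w/ → /wa/, /l/ → /la/.

waɹiʒula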